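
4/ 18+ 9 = 83/ 9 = 9.22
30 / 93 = 10 / 31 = 0.32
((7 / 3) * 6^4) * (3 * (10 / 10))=9072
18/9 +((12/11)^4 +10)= 196428/14641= 13.42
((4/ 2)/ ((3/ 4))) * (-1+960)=7672/ 3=2557.33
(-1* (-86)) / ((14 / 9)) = 387 / 7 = 55.29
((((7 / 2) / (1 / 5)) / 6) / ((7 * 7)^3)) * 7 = 5 / 28812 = 0.00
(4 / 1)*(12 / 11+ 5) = 24.36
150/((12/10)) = 125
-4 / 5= -0.80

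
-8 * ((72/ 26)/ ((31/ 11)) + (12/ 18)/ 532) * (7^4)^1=-434115892/ 22971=-18898.43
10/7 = 1.43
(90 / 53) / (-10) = -9 / 53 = -0.17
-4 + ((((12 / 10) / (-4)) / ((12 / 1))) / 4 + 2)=-321 / 160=-2.01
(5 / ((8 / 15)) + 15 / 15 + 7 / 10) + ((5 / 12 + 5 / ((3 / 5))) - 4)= 633 / 40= 15.82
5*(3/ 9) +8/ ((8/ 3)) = 14/ 3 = 4.67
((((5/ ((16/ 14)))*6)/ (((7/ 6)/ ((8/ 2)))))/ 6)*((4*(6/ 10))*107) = 3852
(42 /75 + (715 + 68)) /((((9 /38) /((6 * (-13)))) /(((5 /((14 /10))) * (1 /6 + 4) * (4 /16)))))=-120962075 /126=-960016.47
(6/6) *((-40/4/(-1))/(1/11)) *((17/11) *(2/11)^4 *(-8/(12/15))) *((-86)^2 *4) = -804684800/14641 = -54961.05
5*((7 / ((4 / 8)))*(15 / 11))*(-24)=-25200 / 11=-2290.91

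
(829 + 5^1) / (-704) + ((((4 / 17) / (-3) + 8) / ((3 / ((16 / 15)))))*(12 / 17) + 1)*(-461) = -6311475277 / 4577760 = -1378.73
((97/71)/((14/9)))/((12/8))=291/497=0.59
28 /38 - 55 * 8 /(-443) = 14562 /8417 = 1.73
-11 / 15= -0.73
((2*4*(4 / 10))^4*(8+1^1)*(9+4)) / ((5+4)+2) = 7667712 / 6875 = 1115.30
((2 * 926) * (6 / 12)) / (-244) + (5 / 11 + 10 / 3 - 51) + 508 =1839853 / 4026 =456.99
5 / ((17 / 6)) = 30 / 17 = 1.76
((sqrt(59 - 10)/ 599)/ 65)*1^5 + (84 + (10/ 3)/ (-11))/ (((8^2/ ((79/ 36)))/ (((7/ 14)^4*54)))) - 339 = -144425293347/ 438563840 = -329.31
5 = 5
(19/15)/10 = 19/150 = 0.13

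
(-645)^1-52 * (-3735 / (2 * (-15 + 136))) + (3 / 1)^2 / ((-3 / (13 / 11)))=18636 / 121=154.02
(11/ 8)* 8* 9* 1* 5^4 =61875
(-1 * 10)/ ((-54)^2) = -5/ 1458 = -0.00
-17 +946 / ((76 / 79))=36721 / 38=966.34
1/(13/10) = 0.77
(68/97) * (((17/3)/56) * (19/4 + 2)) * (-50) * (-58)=1885725/1358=1388.60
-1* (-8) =8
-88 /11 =-8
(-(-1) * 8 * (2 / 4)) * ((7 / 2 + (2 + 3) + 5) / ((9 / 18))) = 108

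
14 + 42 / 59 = 868 / 59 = 14.71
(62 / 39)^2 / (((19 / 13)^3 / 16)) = 799552 / 61731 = 12.95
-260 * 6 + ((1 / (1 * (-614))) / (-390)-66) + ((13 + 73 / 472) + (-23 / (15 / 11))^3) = -6411.15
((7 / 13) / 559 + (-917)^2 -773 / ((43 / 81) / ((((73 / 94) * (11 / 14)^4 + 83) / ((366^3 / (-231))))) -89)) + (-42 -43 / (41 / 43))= 10754666767584624748126104 / 12790955712334476001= 840802.44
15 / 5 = 3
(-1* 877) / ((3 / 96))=-28064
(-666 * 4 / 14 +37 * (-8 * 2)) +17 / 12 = -65593 / 84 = -780.87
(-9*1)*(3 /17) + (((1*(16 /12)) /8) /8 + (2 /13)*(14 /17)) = -899 /624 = -1.44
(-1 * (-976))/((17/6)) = 5856/17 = 344.47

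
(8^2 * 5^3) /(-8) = -1000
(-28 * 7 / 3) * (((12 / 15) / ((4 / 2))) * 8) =-209.07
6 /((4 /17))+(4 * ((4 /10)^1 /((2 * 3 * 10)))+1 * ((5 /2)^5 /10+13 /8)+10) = 225203 /4800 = 46.92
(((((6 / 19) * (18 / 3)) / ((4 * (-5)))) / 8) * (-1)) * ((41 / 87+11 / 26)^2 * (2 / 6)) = 4092529 / 1296216480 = 0.00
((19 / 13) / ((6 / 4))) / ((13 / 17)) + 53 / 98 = 1.81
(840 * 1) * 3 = 2520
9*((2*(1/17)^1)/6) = 3/17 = 0.18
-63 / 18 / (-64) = 0.05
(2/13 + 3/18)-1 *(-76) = 5953/78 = 76.32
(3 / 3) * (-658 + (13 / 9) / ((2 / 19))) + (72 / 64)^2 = -370375 / 576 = -643.01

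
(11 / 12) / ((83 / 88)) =242 / 249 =0.97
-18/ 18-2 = -3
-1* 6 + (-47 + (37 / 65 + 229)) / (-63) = -36437 / 4095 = -8.90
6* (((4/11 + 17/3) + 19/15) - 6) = 428/55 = 7.78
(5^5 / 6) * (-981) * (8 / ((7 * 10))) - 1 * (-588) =-404634 / 7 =-57804.86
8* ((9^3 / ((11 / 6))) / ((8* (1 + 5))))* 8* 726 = 384912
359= 359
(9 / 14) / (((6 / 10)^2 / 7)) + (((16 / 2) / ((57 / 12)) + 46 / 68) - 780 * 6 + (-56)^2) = -1529.14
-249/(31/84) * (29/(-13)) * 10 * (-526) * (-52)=12762106560/31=411680856.77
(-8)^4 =4096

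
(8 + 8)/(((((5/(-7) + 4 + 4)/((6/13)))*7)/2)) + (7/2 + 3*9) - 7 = 10515/442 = 23.79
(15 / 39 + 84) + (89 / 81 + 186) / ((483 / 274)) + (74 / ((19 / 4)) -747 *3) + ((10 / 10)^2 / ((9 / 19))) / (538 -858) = -898928205233 / 441754560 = -2034.90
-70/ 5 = -14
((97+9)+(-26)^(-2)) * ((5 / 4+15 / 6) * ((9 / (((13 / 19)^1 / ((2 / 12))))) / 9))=6807415 / 70304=96.83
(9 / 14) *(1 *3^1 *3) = 81 / 14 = 5.79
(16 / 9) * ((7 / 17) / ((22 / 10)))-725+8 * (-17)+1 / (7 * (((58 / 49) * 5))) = -420054089 / 488070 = -860.64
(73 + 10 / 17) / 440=1251 / 7480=0.17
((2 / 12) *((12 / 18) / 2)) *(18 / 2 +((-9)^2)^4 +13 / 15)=645700963 / 270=2391485.05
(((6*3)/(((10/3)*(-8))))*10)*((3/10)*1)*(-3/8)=243/320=0.76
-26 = -26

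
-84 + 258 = 174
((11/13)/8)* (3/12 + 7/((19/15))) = 4829/7904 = 0.61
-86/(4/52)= -1118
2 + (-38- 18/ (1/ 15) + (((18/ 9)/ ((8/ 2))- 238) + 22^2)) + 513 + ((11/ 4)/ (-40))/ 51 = 453.50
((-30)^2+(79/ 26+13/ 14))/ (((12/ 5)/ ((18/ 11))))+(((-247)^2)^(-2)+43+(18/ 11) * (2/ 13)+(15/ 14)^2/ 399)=37052070416830897/ 56173904238452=659.60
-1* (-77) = 77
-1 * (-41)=41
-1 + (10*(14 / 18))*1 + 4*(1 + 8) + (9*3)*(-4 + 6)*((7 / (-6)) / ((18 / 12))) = 7 / 9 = 0.78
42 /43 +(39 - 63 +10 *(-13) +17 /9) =-58489 /387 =-151.13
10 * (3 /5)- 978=-972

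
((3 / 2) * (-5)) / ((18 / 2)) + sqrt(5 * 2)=-5 / 6 + sqrt(10)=2.33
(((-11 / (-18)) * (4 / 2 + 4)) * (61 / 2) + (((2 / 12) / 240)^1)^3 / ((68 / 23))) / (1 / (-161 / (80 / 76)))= -69461976342598357 / 4060938240000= -17104.91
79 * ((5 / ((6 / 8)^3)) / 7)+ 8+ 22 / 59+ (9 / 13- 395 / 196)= 571528501 / 4058964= 140.81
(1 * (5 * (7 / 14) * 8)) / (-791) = -20 / 791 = -0.03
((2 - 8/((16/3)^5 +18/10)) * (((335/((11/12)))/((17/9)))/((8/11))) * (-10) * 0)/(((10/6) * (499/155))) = 0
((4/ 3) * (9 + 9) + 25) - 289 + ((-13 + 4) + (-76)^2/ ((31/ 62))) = 11303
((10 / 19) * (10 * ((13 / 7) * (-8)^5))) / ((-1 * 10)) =4259840 / 133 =32028.87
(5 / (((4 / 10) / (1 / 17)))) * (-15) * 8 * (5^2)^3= -1378676.47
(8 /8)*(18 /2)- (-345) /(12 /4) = 124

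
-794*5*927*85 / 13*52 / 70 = -125126460 / 7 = -17875208.57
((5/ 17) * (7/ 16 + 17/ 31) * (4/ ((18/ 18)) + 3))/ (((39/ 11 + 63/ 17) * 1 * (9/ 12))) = 62755/ 168144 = 0.37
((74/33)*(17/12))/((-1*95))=-629/18810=-0.03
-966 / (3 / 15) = -4830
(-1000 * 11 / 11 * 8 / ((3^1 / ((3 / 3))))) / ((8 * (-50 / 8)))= 160 / 3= 53.33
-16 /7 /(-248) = 2 /217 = 0.01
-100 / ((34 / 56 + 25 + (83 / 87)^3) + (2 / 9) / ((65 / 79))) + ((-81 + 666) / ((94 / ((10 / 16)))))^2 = 206466671604945375 / 18126594789828352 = 11.39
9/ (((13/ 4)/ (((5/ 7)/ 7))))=180/ 637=0.28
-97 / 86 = -1.13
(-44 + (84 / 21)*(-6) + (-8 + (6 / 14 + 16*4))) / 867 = -27 / 2023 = -0.01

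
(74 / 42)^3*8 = 405224 / 9261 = 43.76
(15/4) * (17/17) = 15/4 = 3.75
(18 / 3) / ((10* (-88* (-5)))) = 3 / 2200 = 0.00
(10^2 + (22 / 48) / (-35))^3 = 592471182490669 / 592704000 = 999607.19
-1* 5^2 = -25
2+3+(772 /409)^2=1432389 /167281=8.56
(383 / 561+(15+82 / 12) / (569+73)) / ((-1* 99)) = -516269 / 71312076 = -0.01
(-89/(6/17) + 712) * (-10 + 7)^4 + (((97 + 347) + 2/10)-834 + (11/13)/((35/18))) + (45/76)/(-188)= 239609689517/6501040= 36857.13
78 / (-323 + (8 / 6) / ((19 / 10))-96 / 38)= -4446 / 18515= -0.24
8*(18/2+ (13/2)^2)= 410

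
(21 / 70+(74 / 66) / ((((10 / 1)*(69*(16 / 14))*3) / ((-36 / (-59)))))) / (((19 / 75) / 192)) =3397200 / 14927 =227.59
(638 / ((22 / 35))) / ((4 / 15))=15225 / 4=3806.25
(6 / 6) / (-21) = -1 / 21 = -0.05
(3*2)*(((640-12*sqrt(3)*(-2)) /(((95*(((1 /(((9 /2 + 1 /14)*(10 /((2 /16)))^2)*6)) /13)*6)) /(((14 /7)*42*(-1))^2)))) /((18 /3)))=12881756160*sqrt(3) /19 + 343513497600 /19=19253965987.36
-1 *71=-71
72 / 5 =14.40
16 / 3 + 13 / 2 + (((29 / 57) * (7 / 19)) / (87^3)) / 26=3783020264 / 319691853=11.83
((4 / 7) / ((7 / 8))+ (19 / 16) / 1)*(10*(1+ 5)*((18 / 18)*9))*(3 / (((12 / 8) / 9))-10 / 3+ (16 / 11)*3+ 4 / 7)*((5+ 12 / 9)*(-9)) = -4189865940 / 3773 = -1110486.60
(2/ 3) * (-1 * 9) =-6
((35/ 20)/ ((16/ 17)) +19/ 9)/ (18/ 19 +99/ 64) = 43453/ 27297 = 1.59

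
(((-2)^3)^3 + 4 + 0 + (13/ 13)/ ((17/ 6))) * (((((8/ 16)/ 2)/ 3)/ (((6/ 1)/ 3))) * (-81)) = 116505/ 68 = 1713.31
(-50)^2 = 2500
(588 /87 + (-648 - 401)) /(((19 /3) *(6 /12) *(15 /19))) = -416.90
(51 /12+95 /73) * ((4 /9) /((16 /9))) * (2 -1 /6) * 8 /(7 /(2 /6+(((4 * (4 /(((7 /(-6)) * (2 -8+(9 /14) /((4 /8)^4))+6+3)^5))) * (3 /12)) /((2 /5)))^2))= 4675626989 /4822401024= 0.97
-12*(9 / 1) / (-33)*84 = 3024 / 11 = 274.91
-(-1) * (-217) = -217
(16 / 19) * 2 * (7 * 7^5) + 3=3764825 / 19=198148.68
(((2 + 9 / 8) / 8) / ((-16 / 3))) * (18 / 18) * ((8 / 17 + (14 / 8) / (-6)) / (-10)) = 365 / 278528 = 0.00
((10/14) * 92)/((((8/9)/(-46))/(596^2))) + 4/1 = -8455916852/7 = -1207988121.71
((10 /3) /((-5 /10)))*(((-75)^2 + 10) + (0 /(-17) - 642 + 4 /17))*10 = -5659000 /17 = -332882.35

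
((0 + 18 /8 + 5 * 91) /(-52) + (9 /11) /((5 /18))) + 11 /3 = -74857 /34320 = -2.18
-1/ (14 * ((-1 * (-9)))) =-1/ 126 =-0.01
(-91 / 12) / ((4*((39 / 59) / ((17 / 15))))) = -7021 / 2160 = -3.25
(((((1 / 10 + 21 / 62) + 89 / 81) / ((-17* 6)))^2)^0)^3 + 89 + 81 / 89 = 8091 / 89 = 90.91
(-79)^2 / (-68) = -6241 / 68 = -91.78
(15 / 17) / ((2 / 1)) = 15 / 34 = 0.44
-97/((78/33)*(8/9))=-46.17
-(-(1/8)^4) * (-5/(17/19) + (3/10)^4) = -948623/696320000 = -0.00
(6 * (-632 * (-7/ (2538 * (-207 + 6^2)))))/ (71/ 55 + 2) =-243320/ 13092273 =-0.02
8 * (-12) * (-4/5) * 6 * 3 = 6912/5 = 1382.40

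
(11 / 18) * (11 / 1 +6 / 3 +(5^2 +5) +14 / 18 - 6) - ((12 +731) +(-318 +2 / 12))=-65137 / 162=-402.08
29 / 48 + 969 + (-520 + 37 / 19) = 411815 / 912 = 451.55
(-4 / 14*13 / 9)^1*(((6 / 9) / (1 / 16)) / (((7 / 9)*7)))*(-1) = 832 / 1029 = 0.81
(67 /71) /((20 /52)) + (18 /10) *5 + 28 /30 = 13192 /1065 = 12.39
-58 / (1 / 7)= -406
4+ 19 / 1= 23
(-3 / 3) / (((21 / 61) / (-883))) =53863 / 21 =2564.90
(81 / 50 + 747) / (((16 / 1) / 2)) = 37431 / 400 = 93.58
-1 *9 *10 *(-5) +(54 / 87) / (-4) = 26091 / 58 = 449.84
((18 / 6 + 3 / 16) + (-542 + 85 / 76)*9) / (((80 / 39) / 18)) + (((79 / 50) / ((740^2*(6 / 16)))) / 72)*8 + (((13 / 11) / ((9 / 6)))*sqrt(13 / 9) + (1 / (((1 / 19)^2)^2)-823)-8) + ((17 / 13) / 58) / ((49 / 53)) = 86802.82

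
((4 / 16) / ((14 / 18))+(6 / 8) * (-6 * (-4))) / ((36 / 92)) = 1311 / 28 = 46.82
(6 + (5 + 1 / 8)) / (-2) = -89 / 16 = -5.56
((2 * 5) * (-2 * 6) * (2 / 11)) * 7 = -1680 / 11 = -152.73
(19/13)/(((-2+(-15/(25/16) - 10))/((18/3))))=-95/234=-0.41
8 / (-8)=-1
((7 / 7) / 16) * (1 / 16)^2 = 1 / 4096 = 0.00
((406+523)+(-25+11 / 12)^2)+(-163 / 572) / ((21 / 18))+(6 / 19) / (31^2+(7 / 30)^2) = 1508.76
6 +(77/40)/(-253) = 5513/920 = 5.99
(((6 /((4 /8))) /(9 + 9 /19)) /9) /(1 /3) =19 /45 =0.42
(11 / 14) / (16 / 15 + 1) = 165 / 434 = 0.38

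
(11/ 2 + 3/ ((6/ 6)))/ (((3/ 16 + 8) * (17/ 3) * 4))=6/ 131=0.05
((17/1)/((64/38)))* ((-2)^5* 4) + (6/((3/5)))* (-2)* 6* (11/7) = -1480.57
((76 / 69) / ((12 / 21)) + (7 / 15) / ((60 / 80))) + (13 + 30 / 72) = 66101 / 4140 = 15.97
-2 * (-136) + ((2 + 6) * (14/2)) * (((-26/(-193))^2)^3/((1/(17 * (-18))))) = 14052357448658192/51682540549249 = 271.90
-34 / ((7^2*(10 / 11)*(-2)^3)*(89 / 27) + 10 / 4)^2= -11996424 / 484798875625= -0.00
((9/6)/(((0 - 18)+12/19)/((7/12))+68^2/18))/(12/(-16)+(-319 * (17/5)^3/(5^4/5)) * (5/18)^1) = -100996875/437534425432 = -0.00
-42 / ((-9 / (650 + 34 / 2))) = 9338 / 3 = 3112.67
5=5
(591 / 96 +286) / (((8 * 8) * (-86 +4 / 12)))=-28047 / 526336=-0.05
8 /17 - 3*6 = -298 /17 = -17.53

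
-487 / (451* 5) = -487 / 2255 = -0.22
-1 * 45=-45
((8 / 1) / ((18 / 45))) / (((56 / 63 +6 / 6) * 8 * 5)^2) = 81 / 23120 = 0.00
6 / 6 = 1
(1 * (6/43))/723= 2/10363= 0.00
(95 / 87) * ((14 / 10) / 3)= 133 / 261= 0.51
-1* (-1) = 1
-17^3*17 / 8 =-83521 / 8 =-10440.12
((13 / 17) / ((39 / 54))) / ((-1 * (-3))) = 6 / 17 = 0.35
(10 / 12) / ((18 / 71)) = 3.29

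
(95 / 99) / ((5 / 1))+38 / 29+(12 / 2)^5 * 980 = 21878402393 / 2871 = 7620481.50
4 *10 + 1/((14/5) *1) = 565/14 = 40.36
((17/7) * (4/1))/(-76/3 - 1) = -0.37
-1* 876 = -876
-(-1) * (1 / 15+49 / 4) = 739 / 60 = 12.32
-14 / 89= -0.16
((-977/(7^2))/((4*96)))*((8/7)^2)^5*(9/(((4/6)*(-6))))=6146752512/13841287201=0.44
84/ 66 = 14/ 11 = 1.27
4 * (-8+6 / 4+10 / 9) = -194 / 9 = -21.56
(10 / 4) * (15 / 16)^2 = 1125 / 512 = 2.20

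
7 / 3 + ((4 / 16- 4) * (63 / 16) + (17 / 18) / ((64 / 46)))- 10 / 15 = -3577 / 288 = -12.42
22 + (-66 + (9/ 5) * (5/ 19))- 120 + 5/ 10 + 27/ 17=-104289/ 646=-161.44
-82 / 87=-0.94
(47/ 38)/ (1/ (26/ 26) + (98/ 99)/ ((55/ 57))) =85305/ 139726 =0.61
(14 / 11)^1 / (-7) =-2 / 11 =-0.18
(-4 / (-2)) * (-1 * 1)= -2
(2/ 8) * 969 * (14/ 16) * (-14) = -47481/ 16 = -2967.56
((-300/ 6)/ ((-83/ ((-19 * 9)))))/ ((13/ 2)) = -17100/ 1079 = -15.85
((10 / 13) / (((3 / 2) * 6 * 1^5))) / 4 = 5 / 234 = 0.02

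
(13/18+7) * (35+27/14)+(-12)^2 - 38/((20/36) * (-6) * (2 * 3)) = 543149/1260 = 431.07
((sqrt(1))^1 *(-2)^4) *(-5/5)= -16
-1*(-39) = 39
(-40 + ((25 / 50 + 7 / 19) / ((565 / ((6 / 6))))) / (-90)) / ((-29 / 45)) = 62.07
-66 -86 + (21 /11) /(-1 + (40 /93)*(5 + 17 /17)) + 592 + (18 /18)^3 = 34050 /77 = 442.21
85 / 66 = 1.29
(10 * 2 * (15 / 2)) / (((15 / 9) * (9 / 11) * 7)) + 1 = 117 / 7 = 16.71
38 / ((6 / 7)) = 133 / 3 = 44.33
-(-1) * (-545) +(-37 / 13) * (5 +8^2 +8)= -9934 / 13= -764.15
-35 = -35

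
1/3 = 0.33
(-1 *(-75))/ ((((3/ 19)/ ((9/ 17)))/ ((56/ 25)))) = 9576/ 17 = 563.29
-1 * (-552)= 552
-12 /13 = -0.92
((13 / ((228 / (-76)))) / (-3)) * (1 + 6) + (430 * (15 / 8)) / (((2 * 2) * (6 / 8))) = 10039 / 36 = 278.86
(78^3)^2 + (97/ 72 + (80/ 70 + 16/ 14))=225199600707.63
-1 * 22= -22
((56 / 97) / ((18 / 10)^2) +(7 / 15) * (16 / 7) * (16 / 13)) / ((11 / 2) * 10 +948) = 44792 / 30131595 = 0.00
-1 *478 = -478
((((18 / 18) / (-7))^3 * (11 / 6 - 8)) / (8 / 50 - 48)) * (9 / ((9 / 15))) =-4625 / 820456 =-0.01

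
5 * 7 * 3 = 105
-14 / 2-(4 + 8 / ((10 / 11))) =-99 / 5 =-19.80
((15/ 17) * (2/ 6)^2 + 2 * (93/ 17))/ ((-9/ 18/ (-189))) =70938/ 17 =4172.82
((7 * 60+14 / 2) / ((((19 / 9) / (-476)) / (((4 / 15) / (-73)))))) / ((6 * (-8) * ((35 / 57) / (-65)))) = 283101 / 365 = 775.62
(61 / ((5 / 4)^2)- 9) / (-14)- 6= -2851 / 350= -8.15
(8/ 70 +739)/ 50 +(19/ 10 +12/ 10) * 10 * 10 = 568369/ 1750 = 324.78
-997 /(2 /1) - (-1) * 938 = 879 /2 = 439.50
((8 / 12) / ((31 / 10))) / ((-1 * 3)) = -20 / 279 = -0.07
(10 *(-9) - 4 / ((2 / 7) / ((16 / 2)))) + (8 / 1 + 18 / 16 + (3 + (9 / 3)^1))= -1495 / 8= -186.88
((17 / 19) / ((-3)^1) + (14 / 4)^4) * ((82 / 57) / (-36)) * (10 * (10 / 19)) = -31.50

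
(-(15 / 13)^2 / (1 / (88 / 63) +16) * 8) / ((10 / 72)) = -1140480 / 248599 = -4.59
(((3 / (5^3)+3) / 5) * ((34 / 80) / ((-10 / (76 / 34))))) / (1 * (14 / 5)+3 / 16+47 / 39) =-560196 / 40878125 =-0.01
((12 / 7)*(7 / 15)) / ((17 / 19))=76 / 85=0.89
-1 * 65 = -65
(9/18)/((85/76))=38/85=0.45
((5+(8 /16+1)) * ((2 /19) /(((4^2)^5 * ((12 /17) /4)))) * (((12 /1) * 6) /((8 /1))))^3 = 291434247 /7907888600098363408384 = 0.00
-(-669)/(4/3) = 2007/4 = 501.75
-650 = -650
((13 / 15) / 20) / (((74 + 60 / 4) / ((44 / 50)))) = 143 / 333750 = 0.00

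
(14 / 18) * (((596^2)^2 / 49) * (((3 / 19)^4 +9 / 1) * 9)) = 148003485655288320 / 912247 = 162240583586.78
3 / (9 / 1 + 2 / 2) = 3 / 10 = 0.30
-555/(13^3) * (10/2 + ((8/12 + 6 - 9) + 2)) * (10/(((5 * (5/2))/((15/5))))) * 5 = -31080/2197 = -14.15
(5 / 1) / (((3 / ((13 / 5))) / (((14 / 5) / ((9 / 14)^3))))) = 499408 / 10935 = 45.67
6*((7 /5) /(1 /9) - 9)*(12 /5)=1296 /25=51.84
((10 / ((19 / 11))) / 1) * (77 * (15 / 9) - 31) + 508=61076 / 57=1071.51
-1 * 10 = -10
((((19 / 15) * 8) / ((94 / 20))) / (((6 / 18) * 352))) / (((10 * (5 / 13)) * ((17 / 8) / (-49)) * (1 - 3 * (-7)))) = -12103 / 2416975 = -0.01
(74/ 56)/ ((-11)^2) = 37/ 3388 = 0.01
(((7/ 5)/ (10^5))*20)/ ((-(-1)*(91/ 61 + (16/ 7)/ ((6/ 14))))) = 1281/ 31225000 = 0.00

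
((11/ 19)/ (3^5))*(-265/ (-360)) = 583/ 332424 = 0.00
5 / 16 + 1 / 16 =3 / 8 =0.38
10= 10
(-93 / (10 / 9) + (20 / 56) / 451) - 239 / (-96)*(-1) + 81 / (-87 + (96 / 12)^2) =-3126706241 / 34853280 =-89.71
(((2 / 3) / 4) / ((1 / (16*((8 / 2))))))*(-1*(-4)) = 128 / 3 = 42.67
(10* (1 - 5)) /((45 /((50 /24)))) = -50 /27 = -1.85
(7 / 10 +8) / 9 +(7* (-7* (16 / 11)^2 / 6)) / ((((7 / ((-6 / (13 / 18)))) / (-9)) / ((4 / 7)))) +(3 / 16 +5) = -37489799 / 377520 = -99.31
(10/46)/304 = 0.00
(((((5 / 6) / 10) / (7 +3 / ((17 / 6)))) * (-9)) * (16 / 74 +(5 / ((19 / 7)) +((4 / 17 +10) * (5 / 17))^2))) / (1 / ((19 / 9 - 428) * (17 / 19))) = 2502778764971 / 6346124412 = 394.38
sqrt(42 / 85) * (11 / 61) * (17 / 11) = sqrt(3570) / 305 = 0.20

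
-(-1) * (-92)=-92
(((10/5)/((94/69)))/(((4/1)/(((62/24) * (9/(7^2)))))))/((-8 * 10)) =-6417/2947840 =-0.00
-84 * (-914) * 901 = 69175176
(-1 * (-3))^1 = 3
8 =8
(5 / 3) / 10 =0.17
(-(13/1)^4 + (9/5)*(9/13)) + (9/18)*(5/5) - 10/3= -11139409/390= -28562.59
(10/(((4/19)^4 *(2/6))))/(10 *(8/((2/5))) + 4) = 651605/8704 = 74.86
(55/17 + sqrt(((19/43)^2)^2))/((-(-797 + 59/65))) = 3504540/813266009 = 0.00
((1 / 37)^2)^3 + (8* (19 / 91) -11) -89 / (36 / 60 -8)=629781817565 / 233481103219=2.70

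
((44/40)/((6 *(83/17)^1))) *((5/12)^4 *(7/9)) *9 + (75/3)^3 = 322704163625/20653056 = 15625.01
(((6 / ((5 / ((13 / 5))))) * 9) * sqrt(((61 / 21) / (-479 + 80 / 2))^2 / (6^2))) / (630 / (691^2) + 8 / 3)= 3407781897 / 293605021850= 0.01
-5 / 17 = -0.29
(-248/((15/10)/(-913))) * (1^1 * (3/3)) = 452848/3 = 150949.33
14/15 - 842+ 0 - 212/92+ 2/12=-193937/230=-843.20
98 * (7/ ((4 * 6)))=343/ 12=28.58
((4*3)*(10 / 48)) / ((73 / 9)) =0.31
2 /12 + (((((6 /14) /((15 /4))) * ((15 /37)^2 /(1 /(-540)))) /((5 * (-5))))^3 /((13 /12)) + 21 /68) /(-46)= 17028425055373975 /107358346957747704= 0.16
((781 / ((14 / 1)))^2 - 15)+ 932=789693 / 196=4029.05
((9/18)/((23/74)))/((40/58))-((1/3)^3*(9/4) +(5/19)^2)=2.18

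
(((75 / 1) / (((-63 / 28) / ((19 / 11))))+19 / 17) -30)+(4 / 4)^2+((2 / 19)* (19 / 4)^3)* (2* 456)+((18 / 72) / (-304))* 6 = 3480133469 / 341088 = 10203.04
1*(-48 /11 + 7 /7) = -37 /11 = -3.36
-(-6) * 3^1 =18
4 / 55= 0.07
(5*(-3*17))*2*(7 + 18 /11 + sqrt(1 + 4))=-48450 /11-510*sqrt(5)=-5544.94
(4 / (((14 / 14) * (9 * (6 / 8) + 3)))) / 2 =8 / 39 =0.21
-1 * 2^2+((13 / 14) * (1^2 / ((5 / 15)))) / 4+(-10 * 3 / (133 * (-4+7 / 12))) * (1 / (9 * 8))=-144075 / 43624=-3.30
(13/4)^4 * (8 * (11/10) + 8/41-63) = -316198831/52480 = -6025.13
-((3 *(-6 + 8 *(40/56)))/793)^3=216/171046299151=0.00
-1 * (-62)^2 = -3844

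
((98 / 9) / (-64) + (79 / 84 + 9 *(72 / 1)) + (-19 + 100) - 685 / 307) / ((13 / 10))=2251413295 / 4022928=559.65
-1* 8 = -8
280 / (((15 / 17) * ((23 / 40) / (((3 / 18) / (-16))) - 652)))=-35 / 78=-0.45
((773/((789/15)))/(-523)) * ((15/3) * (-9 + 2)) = 135275/137549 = 0.98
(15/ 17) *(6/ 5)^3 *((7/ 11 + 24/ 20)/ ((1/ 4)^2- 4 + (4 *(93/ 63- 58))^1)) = -21990528/ 1806677125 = -0.01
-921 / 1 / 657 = -1.40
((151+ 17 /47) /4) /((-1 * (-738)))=3557 /69372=0.05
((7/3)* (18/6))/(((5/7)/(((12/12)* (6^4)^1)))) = 63504/5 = 12700.80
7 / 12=0.58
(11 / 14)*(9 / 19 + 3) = 363 / 133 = 2.73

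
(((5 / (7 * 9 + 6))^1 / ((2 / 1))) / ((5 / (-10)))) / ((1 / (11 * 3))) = -2.39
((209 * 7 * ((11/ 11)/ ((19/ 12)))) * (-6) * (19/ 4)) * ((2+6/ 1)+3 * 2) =-368676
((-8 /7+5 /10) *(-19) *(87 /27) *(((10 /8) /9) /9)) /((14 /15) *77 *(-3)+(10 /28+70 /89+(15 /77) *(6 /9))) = -13485725 /4758844932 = -0.00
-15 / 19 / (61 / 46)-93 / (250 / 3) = -495861 / 289750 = -1.71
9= 9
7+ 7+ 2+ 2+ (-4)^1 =14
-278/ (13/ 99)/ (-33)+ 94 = 158.15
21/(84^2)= 1/336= 0.00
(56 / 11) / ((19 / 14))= 784 / 209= 3.75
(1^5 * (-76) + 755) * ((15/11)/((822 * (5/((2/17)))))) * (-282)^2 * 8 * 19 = 8207512992/25619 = 320368.20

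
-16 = -16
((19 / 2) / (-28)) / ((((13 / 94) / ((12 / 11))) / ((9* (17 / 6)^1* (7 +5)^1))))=-818.96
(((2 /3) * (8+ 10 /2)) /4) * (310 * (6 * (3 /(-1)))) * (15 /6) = -30225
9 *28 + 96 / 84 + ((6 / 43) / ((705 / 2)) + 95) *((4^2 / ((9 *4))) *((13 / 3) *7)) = 976496704 / 636615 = 1533.89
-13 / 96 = -0.14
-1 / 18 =-0.06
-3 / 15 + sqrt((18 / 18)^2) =4 / 5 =0.80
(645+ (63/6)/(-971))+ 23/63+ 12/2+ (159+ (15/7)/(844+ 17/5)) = 60010393823/74054286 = 810.36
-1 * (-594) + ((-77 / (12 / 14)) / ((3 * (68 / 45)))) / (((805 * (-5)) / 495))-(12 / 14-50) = 14135617 / 21896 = 645.58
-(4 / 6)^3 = -8 / 27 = -0.30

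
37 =37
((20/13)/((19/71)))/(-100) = -71/1235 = -0.06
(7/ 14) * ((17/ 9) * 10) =85/ 9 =9.44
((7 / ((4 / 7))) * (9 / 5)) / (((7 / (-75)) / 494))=-233415 / 2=-116707.50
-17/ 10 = -1.70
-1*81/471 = -27/157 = -0.17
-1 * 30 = -30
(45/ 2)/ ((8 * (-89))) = -45/ 1424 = -0.03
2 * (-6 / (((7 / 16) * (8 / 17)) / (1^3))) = -408 / 7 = -58.29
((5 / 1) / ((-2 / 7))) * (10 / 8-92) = 12705 / 8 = 1588.12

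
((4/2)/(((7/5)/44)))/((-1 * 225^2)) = -88/70875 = -0.00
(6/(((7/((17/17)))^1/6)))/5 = 36/35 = 1.03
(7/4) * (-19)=-133/4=-33.25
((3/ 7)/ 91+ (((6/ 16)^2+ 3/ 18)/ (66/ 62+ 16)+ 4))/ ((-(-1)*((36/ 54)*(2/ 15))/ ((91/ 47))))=3903975615/ 44554496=87.62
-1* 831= -831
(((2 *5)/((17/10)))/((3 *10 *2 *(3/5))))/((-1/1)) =-25/153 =-0.16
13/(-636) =-13/636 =-0.02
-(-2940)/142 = 1470/71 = 20.70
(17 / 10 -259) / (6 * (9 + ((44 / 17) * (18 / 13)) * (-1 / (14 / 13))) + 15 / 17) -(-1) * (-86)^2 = 7388.63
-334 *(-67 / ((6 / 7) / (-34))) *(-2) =1775321.33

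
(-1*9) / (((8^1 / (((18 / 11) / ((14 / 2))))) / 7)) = -81 / 44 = -1.84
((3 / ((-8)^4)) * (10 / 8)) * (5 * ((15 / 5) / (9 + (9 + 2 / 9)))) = 2025 / 2686976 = 0.00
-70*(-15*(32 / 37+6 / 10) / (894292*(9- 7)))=4065 / 4726972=0.00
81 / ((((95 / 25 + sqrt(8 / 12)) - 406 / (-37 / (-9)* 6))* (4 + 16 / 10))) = -263211525 / 229410188 - 13861125* sqrt(6) / 458820376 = -1.22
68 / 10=34 / 5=6.80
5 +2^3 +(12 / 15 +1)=74 / 5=14.80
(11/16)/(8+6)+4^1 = 907/224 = 4.05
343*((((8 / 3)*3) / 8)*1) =343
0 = 0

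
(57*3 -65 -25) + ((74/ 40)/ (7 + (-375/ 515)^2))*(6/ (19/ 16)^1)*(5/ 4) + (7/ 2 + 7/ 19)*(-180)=-24516195/ 39944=-613.76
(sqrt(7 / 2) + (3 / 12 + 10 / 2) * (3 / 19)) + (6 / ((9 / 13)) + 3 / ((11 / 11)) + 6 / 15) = sqrt(14) / 2 + 14701 / 1140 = 14.77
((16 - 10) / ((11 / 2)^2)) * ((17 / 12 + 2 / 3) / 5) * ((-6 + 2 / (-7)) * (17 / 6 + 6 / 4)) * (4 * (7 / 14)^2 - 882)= 458120 / 231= 1983.20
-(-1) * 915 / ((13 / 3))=2745 / 13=211.15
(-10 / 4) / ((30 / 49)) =-49 / 12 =-4.08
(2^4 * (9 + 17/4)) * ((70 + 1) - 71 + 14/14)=212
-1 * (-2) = 2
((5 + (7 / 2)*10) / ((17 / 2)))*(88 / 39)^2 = 619520 / 25857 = 23.96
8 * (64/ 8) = 64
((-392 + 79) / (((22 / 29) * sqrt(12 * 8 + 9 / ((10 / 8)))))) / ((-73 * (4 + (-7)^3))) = -9077 * sqrt(645) / 140463972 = -0.00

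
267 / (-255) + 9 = 676 / 85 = 7.95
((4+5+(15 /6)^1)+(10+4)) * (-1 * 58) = -1479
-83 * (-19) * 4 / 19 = 332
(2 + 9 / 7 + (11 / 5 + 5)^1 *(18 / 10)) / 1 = 2843 / 175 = 16.25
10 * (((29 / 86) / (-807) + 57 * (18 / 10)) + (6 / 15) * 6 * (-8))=28940489 / 34701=834.00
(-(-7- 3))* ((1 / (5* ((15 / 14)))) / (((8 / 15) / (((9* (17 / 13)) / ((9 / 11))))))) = 1309 / 26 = 50.35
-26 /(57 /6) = -52 /19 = -2.74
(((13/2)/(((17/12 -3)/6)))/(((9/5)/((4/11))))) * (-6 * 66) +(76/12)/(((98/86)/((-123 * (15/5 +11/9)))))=-7673794/8379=-915.84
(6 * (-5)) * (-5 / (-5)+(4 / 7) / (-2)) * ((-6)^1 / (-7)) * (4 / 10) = -360 / 49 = -7.35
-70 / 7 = -10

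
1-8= -7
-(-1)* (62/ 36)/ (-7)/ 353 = -31/ 44478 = -0.00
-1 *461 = -461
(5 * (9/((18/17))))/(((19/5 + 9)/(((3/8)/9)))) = 425/3072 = 0.14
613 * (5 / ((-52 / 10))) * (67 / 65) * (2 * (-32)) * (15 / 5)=19714080 / 169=116651.36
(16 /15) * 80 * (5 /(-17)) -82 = -5462 /51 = -107.10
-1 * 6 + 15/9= -13/3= -4.33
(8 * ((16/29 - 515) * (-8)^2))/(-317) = 7638528/9193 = 830.91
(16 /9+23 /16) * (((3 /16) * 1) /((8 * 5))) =463 /30720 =0.02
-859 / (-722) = 859 / 722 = 1.19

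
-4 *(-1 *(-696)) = -2784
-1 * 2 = -2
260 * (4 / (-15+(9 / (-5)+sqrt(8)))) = -54600 / 857 -6500 * sqrt(2) / 857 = -74.44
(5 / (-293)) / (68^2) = -5 / 1354832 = -0.00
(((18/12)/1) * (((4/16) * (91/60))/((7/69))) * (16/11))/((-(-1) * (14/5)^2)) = 4485/4312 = 1.04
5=5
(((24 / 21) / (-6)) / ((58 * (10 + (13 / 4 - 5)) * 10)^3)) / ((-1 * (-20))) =-1 / 11503635845625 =-0.00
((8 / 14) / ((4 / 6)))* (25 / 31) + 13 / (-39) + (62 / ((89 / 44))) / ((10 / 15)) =2684629 / 57939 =46.34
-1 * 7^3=-343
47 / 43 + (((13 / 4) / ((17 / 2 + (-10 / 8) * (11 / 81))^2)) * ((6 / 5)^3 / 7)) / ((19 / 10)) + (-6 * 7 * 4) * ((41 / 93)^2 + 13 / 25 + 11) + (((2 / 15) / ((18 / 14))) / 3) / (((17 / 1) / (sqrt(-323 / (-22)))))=-5906030226473211767 / 3002690132051925 + 7 * sqrt(7106) / 75735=-1966.91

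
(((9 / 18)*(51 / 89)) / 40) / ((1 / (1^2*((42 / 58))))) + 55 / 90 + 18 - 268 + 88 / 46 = -10577232503 / 42741360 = -247.47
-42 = -42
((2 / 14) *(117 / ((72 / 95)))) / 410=247 / 4592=0.05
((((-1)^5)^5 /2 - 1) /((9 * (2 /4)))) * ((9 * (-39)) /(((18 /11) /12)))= 858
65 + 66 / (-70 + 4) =64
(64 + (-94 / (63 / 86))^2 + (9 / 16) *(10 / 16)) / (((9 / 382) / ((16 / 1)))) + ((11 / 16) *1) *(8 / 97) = 155582851425529 / 13859748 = 11225518.06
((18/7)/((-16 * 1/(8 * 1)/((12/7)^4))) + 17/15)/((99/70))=-5027282/713097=-7.05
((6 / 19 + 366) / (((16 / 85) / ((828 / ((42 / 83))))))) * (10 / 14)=2117558250 / 931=2274498.66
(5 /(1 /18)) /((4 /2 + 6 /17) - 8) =-255 /16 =-15.94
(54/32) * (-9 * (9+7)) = -243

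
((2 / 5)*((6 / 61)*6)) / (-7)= -72 / 2135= -0.03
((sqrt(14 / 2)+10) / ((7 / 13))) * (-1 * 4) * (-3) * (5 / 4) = 195 * sqrt(7) / 7+1950 / 7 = 352.27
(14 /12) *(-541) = -631.17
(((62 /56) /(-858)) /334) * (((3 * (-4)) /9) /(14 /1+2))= 31 /96288192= 0.00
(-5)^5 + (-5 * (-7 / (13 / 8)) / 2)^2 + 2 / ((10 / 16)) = -2539921 / 845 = -3005.82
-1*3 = -3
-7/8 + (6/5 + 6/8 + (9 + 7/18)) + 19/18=4147/360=11.52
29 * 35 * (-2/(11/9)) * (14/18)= -14210/11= -1291.82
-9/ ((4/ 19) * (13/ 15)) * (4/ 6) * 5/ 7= -4275/ 182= -23.49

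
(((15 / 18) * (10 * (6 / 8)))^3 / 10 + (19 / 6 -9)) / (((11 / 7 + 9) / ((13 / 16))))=649285 / 454656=1.43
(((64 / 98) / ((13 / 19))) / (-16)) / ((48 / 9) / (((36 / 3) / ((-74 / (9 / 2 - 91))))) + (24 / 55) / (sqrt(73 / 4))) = -0.12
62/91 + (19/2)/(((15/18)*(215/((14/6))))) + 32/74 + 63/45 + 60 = 226717896/3619525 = 62.64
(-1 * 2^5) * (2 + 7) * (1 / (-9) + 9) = -2560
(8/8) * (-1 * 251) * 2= -502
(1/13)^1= 1/13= 0.08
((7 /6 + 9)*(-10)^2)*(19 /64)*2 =28975 /48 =603.65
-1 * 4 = -4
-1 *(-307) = 307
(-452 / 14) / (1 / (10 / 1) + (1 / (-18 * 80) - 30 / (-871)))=-283458240 / 1174271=-241.39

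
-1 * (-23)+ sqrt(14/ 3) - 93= -70+ sqrt(42)/ 3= -67.84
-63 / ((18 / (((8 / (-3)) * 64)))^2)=-458752 / 81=-5663.60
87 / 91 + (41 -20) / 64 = 7479 / 5824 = 1.28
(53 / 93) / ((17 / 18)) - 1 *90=-47112 / 527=-89.40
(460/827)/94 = 230/38869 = 0.01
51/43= 1.19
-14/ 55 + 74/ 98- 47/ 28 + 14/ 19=-90361/ 204820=-0.44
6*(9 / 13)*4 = 216 / 13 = 16.62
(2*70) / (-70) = -2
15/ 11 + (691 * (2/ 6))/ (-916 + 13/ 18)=201519/ 181225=1.11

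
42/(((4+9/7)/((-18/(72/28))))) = -2058/37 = -55.62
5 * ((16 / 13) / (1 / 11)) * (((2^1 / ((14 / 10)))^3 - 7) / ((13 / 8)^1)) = -170.15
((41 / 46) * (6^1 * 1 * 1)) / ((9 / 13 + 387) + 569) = 1599 / 286051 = 0.01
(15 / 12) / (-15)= -1 / 12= -0.08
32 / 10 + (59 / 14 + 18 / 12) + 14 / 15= 1034 / 105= 9.85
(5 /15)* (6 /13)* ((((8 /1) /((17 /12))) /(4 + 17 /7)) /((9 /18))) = 896 /3315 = 0.27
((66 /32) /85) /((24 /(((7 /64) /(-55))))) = -7 /3481600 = -0.00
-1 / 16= -0.06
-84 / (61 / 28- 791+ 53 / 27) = 63504 / 594865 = 0.11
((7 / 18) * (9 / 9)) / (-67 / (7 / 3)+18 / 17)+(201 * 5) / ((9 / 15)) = 99222817 / 59238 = 1674.99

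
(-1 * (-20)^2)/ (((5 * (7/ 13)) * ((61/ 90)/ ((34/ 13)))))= -244800/ 427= -573.30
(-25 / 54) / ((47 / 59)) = -1475 / 2538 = -0.58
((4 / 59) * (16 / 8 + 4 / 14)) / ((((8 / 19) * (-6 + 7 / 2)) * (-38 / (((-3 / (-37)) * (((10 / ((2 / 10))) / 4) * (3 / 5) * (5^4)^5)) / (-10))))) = -343322753906250 / 15281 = -22467296244.11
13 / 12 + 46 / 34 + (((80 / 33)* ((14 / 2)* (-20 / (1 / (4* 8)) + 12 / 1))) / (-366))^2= 2108581764779 / 2479927428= 850.26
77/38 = 2.03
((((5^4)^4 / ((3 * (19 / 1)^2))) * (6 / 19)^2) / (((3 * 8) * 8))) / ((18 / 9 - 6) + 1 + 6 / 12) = -30517578125 / 1042568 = -29271.55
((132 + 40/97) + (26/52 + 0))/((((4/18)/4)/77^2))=1375913385/97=14184674.07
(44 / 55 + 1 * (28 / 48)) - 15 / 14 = 131 / 420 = 0.31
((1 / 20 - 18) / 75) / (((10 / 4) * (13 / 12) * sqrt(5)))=-718 * sqrt(5) / 40625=-0.04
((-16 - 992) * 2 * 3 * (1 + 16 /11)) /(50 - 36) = -11664 /11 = -1060.36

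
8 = 8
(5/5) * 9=9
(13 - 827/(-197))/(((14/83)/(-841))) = -16892326/197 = -85747.85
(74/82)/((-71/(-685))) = 25345/2911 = 8.71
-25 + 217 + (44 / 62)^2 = 184996 / 961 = 192.50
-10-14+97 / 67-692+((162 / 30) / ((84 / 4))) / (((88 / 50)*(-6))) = -29492005 / 41272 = -714.58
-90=-90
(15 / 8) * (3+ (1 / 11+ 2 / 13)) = 870 / 143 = 6.08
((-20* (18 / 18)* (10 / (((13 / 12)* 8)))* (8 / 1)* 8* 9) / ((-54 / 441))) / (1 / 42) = 59270400 / 13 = 4559261.54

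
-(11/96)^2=-121/9216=-0.01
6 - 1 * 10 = -4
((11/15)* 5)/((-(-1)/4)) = 44/3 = 14.67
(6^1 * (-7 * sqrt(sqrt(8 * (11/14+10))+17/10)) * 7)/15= -7 * sqrt(8330+1400 * sqrt(1057))/25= -64.97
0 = 0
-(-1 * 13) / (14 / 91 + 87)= 169 / 1133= 0.15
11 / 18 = 0.61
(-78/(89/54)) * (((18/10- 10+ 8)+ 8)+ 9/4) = -211653/445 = -475.62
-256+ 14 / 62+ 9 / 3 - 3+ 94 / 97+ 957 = 2111500 / 3007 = 702.19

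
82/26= 41/13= 3.15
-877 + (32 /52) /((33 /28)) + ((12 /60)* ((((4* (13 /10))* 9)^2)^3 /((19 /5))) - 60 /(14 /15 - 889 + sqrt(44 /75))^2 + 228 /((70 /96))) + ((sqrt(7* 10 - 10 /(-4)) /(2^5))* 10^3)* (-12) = -375* sqrt(290) /2 - 65394000* sqrt(33) /2862555936844571 + 128295472529321242544893403401103 /232001213193949840265625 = 552991641.64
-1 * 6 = -6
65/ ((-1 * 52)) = -5/ 4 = -1.25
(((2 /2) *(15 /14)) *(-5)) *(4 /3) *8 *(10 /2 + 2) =-400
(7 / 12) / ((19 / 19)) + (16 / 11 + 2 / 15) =1433 / 660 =2.17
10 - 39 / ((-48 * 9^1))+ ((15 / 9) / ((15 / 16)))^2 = 17173 / 1296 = 13.25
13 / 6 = 2.17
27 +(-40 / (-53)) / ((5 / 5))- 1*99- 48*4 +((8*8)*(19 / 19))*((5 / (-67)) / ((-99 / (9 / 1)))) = -10265664 / 39061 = -262.81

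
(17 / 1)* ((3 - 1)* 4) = 136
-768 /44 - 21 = -423 /11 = -38.45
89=89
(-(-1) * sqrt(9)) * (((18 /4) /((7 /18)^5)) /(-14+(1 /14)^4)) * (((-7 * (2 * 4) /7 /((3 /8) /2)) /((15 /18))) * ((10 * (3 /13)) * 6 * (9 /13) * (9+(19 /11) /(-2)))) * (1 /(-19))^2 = 3029872040607744 /2526527342339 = 1199.22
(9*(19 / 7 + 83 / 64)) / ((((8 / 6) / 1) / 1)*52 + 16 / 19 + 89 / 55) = 50702355 / 100832704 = 0.50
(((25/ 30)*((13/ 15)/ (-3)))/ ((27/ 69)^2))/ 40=-0.04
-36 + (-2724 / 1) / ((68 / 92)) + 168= -60408 / 17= -3553.41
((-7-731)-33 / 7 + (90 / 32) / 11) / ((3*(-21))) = 304903 / 25872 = 11.79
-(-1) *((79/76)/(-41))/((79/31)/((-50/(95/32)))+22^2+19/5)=-0.00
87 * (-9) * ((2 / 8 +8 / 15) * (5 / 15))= -4089 / 20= -204.45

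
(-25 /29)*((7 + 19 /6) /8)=-1525 /1392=-1.10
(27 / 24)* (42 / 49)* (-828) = -5589 / 7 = -798.43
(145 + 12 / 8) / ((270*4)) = 293 / 2160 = 0.14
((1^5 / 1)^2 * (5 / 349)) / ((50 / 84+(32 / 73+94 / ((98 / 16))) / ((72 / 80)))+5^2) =0.00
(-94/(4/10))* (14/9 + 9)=-22325/9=-2480.56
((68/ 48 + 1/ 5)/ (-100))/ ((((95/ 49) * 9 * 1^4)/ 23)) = -109319/ 5130000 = -0.02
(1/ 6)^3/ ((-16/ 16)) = -0.00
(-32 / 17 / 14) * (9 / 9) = -16 / 119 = -0.13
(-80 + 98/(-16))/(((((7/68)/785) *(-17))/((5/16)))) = 2704325/224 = 12072.88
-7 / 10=-0.70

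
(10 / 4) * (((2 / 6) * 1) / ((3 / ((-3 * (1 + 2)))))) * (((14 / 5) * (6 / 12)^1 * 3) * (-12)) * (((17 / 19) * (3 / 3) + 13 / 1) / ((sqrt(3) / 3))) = 33264 * sqrt(3) / 19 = 3032.37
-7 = -7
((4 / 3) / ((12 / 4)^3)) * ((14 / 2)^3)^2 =470596 / 81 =5809.83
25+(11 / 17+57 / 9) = 1631 / 51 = 31.98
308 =308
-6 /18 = -1 /3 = -0.33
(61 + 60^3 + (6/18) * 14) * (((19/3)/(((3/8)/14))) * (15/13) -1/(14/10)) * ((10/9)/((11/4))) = 175095687800/7371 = 23754672.07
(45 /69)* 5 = 75 /23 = 3.26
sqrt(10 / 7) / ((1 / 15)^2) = 225*sqrt(70) / 7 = 268.93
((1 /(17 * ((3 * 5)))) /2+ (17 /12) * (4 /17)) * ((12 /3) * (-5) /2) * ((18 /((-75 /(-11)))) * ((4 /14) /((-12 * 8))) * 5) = 627 /4760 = 0.13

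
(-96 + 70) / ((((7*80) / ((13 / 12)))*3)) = -169 / 10080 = -0.02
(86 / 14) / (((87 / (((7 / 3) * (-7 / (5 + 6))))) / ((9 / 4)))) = -301 / 1276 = -0.24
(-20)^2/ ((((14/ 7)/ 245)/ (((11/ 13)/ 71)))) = 539000/ 923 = 583.97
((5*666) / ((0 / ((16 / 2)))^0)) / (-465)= -222 / 31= -7.16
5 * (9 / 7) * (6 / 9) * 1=30 / 7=4.29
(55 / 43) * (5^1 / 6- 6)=-1705 / 258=-6.61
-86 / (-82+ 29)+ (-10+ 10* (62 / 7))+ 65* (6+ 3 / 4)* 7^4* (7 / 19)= 10945382887 / 28196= 388189.21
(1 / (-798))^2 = 1 / 636804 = 0.00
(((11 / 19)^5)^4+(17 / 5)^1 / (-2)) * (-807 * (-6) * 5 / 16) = -1547074250314841684086113714147 / 601439575320735331093689616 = -2572.29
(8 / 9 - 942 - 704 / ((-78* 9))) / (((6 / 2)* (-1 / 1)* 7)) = 329978 / 7371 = 44.77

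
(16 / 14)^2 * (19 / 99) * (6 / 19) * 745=95360 / 1617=58.97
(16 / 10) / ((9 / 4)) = 32 / 45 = 0.71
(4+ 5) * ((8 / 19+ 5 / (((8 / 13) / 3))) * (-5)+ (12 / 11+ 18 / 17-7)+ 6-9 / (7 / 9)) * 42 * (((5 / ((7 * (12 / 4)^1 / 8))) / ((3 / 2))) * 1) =-1604501340 / 24871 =-64512.94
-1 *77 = -77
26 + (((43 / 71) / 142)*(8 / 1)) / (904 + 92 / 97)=2876247541 / 110624745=26.00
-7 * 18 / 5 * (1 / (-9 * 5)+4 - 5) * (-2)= -1288 / 25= -51.52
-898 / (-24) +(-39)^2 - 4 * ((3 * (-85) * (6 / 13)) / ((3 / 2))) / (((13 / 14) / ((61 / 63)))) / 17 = 1577.67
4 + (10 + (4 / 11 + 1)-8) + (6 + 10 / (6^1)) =496 / 33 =15.03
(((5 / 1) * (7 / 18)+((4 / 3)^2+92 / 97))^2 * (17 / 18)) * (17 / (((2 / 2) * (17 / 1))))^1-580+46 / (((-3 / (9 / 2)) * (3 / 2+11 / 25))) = -32647617415 / 54873288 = -594.96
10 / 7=1.43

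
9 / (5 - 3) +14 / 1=37 / 2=18.50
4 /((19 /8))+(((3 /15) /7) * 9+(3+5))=6611 /665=9.94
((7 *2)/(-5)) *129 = -1806/5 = -361.20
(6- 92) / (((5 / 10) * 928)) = -43 / 232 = -0.19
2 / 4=1 / 2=0.50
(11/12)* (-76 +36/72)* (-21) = 11627/8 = 1453.38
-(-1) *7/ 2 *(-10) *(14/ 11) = -44.55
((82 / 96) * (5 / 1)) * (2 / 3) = 205 / 72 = 2.85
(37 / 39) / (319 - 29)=37 / 11310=0.00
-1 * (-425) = 425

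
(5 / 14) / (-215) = -1 / 602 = -0.00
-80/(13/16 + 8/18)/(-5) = 2304/181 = 12.73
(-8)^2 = 64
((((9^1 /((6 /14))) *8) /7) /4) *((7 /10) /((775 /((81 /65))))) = 1701 /251875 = 0.01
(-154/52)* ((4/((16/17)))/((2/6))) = -3927/104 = -37.76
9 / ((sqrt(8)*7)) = 9*sqrt(2) / 28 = 0.45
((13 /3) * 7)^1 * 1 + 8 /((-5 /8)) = 263 /15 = 17.53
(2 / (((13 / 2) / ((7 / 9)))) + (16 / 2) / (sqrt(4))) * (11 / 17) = 5456 / 1989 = 2.74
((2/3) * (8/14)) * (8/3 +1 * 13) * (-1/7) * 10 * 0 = 0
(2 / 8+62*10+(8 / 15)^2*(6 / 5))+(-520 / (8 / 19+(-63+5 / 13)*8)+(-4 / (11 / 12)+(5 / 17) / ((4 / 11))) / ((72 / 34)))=23418052817 / 37774000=619.95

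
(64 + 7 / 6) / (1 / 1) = 391 / 6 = 65.17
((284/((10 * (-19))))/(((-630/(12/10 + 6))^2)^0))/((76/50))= -355/361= -0.98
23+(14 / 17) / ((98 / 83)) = 2820 / 119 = 23.70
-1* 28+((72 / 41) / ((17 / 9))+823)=554763 / 697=795.93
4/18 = 2/9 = 0.22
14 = 14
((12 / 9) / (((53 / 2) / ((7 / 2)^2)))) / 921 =98 / 146439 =0.00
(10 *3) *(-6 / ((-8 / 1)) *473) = 21285 / 2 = 10642.50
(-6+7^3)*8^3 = 172544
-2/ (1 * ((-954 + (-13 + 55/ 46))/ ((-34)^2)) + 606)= -106352/ 32180229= -0.00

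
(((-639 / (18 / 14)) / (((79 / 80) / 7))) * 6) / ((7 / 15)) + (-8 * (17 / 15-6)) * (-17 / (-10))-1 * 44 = -268248544 / 5925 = -45274.02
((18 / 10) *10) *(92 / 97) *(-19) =-31464 / 97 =-324.37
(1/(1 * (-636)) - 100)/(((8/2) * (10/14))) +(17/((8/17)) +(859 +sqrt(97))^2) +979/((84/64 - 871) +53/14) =1718 * sqrt(97) +101152045932627/137066480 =754898.33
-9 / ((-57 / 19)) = 3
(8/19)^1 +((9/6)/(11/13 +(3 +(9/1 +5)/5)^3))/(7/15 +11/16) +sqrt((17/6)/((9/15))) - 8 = -528770859/69829484 +sqrt(170)/6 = -5.40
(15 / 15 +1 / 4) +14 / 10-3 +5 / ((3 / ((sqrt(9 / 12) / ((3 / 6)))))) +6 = 5 * sqrt(3) / 3 +113 / 20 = 8.54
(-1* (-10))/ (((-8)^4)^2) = 5/ 8388608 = 0.00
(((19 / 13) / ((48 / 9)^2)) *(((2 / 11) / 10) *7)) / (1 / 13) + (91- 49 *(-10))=8181677 / 14080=581.09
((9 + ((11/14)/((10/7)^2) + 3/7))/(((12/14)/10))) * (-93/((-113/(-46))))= -9795907/2260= -4334.47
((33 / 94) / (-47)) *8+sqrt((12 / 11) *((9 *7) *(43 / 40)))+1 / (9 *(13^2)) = -198563 / 3359889+3 *sqrt(99330) / 110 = 8.54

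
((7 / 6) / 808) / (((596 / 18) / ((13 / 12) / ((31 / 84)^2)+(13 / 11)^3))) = 257995101 / 615969294688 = 0.00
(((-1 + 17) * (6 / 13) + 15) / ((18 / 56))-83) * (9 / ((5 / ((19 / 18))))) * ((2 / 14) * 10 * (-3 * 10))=98990 / 91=1087.80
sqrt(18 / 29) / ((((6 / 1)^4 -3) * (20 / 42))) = 21 * sqrt(58) / 124990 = 0.00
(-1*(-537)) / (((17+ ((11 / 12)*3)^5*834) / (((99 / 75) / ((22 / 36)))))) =14846976 / 1679174275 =0.01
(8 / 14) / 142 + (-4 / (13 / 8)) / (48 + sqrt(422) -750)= 16*sqrt(422) / 3200483 + 921790 / 122356927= 0.01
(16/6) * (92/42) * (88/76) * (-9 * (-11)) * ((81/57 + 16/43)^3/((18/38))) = 8150.22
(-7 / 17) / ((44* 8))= -7 / 5984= -0.00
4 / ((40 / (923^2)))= 851929 / 10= 85192.90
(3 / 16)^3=27 / 4096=0.01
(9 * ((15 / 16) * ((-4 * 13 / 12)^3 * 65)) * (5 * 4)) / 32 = -3570125 / 128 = -27891.60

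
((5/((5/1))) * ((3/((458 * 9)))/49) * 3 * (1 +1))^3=0.00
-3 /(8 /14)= -21 /4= -5.25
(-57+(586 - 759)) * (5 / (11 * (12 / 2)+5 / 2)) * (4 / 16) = -575 / 137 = -4.20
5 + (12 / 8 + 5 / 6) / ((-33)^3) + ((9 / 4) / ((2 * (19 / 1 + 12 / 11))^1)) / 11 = 954007163 / 190609848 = 5.01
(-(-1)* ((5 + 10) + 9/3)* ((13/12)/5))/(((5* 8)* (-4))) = -39/1600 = -0.02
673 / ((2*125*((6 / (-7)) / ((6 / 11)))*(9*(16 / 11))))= -0.13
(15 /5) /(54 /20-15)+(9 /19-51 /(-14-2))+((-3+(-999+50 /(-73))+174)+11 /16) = -375131195 /454936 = -824.58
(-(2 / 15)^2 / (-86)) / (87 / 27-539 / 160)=-64 / 45365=-0.00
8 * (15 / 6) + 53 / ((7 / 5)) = 405 / 7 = 57.86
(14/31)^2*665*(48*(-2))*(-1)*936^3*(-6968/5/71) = -14299295252256129024/68231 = -209571825889348.38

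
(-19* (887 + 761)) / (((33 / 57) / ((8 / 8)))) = -594928 / 11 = -54084.36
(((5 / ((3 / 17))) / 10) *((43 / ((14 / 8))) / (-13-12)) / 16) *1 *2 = -731 / 2100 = -0.35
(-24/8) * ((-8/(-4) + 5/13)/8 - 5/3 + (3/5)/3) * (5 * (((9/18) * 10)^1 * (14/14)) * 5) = 45575/104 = 438.22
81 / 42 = 27 / 14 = 1.93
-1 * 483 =-483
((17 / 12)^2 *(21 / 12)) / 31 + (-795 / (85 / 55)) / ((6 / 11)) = -286241929 / 303552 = -942.97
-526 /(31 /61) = -32086 /31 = -1035.03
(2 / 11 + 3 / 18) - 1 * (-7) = 485 / 66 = 7.35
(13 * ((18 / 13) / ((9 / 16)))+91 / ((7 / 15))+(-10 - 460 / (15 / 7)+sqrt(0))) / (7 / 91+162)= 13 / 903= 0.01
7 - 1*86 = -79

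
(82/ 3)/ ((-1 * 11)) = -82/ 33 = -2.48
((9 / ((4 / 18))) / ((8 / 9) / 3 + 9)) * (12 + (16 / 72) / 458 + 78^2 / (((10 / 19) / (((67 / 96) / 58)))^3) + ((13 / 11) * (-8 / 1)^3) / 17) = -3520824081173222592609 / 34360124623683584000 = -102.47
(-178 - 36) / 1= -214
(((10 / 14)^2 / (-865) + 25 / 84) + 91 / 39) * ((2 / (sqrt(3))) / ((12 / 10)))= 1337855 * sqrt(3) / 915516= 2.53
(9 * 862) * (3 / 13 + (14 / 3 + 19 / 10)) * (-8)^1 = -27421944 / 65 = -421876.06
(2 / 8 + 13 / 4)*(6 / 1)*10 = 210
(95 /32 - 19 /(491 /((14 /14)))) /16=46037 /251392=0.18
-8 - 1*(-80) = 72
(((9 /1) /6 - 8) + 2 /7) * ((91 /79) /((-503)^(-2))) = -286153179 /158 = -1811096.07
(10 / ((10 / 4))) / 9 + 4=40 / 9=4.44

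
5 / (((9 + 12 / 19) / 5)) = 475 / 183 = 2.60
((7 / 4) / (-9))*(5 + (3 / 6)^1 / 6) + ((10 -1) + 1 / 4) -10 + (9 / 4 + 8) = 3677 / 432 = 8.51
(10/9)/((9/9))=10/9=1.11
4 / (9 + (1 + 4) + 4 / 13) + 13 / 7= 1391 / 651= 2.14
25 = 25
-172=-172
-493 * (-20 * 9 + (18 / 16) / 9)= 709427 / 8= 88678.38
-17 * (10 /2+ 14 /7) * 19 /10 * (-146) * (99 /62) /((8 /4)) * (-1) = -16340247 /620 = -26355.24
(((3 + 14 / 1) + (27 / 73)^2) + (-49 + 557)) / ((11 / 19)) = 53170626 / 58619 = 907.05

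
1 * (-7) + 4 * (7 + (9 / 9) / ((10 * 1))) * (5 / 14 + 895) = 177948 / 7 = 25421.14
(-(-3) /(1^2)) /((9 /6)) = 2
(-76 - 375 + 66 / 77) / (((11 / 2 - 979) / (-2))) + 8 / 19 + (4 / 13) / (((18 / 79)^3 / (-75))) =-1064215899139 / 545350806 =-1951.43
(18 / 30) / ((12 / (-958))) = -479 / 10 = -47.90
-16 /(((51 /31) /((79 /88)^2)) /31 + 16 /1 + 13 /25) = -2399040400 /2486882813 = -0.96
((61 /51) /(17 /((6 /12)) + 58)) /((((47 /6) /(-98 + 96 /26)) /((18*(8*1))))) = -5384592 /238901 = -22.54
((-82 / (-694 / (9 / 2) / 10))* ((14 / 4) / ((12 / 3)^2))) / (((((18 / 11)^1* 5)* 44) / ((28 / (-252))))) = -0.00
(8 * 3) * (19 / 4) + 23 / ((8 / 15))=1257 / 8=157.12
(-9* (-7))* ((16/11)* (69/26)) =34776/143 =243.19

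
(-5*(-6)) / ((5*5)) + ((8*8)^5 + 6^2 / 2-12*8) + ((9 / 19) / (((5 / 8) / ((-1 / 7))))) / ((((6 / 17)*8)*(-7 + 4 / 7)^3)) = 6196832058528833 / 5771250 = 1073741747.20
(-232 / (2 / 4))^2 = 215296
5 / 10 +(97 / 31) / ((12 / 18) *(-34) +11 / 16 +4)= 17441 / 53506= 0.33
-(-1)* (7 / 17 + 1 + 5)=109 / 17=6.41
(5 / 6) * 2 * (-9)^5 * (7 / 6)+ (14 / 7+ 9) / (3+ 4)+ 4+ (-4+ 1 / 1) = -1607409 / 14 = -114814.93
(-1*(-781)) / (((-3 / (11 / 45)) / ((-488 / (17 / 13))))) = 54501304 / 2295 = 23747.84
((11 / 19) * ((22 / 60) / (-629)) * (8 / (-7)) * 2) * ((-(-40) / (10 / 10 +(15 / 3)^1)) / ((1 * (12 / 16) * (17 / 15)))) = 77440 / 12799521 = 0.01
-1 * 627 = -627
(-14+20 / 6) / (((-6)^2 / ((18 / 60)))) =-4 / 45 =-0.09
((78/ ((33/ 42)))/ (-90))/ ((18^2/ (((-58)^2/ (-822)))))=76531/ 5493015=0.01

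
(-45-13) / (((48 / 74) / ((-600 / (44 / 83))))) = 2226475 / 22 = 101203.41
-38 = -38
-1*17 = -17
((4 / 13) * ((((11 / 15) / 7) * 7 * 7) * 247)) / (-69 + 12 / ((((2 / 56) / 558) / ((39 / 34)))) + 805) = 0.00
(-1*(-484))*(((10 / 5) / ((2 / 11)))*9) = 47916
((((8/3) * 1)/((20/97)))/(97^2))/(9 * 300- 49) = 2/3857205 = 0.00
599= 599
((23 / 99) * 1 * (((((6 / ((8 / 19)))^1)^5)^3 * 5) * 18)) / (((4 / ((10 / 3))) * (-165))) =-2783416298809873975572506355 / 129922760704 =-21423623418465271.90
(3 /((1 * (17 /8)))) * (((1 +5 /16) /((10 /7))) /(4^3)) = 441 /21760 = 0.02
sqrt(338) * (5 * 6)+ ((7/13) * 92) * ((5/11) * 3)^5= 489037500/2093663+ 390 * sqrt(2)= 785.12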